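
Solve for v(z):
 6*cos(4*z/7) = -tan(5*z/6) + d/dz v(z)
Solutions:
 v(z) = C1 - 6*log(cos(5*z/6))/5 + 21*sin(4*z/7)/2


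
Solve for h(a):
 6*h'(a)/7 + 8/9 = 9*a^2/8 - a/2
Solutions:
 h(a) = C1 + 7*a^3/16 - 7*a^2/24 - 28*a/27


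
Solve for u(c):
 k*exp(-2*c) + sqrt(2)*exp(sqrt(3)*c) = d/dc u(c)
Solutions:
 u(c) = C1 - k*exp(-2*c)/2 + sqrt(6)*exp(sqrt(3)*c)/3


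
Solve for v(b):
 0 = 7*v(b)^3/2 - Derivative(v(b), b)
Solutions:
 v(b) = -sqrt(-1/(C1 + 7*b))
 v(b) = sqrt(-1/(C1 + 7*b))


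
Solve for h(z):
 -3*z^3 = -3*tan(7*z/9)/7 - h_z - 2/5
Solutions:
 h(z) = C1 + 3*z^4/4 - 2*z/5 + 27*log(cos(7*z/9))/49


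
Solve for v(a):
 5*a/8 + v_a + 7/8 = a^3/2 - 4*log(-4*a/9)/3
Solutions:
 v(a) = C1 + a^4/8 - 5*a^2/16 - 4*a*log(-a)/3 + a*(-64*log(2) + 11 + 64*log(3))/24


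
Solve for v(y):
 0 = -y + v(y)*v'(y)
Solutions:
 v(y) = -sqrt(C1 + y^2)
 v(y) = sqrt(C1 + y^2)


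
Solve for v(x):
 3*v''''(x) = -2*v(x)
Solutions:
 v(x) = (C1*sin(6^(3/4)*x/6) + C2*cos(6^(3/4)*x/6))*exp(-6^(3/4)*x/6) + (C3*sin(6^(3/4)*x/6) + C4*cos(6^(3/4)*x/6))*exp(6^(3/4)*x/6)


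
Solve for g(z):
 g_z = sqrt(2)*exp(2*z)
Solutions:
 g(z) = C1 + sqrt(2)*exp(2*z)/2


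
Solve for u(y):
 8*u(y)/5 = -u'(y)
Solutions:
 u(y) = C1*exp(-8*y/5)


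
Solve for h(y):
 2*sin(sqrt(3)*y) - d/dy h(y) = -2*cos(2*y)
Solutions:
 h(y) = C1 + sin(2*y) - 2*sqrt(3)*cos(sqrt(3)*y)/3


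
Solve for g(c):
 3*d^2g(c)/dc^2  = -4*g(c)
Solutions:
 g(c) = C1*sin(2*sqrt(3)*c/3) + C2*cos(2*sqrt(3)*c/3)


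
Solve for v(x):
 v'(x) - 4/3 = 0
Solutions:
 v(x) = C1 + 4*x/3


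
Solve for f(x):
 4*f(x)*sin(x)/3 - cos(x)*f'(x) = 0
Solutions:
 f(x) = C1/cos(x)^(4/3)


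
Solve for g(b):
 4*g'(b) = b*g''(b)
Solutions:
 g(b) = C1 + C2*b^5


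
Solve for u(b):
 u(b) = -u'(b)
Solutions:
 u(b) = C1*exp(-b)


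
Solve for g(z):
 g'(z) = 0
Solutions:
 g(z) = C1


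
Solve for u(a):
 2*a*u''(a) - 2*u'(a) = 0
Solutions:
 u(a) = C1 + C2*a^2


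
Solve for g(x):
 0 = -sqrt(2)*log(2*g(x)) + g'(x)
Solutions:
 -sqrt(2)*Integral(1/(log(_y) + log(2)), (_y, g(x)))/2 = C1 - x


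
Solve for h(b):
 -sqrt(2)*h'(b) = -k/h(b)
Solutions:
 h(b) = -sqrt(C1 + sqrt(2)*b*k)
 h(b) = sqrt(C1 + sqrt(2)*b*k)


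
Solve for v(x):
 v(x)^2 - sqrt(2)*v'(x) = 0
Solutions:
 v(x) = -2/(C1 + sqrt(2)*x)


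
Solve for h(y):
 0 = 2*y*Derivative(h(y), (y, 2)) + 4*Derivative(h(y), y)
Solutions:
 h(y) = C1 + C2/y


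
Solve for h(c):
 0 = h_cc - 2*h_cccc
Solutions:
 h(c) = C1 + C2*c + C3*exp(-sqrt(2)*c/2) + C4*exp(sqrt(2)*c/2)


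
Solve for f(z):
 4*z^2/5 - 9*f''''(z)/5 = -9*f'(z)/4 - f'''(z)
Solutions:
 f(z) = C1 + C2*exp(z*(-5^(1/3)*(81*sqrt(60249) + 19883)^(1/3) - 20*5^(2/3)/(81*sqrt(60249) + 19883)^(1/3) + 20)/108)*sin(sqrt(3)*5^(1/3)*z*(-(81*sqrt(60249) + 19883)^(1/3) + 20*5^(1/3)/(81*sqrt(60249) + 19883)^(1/3))/108) + C3*exp(z*(-5^(1/3)*(81*sqrt(60249) + 19883)^(1/3) - 20*5^(2/3)/(81*sqrt(60249) + 19883)^(1/3) + 20)/108)*cos(sqrt(3)*5^(1/3)*z*(-(81*sqrt(60249) + 19883)^(1/3) + 20*5^(1/3)/(81*sqrt(60249) + 19883)^(1/3))/108) + C4*exp(z*(20*5^(2/3)/(81*sqrt(60249) + 19883)^(1/3) + 10 + 5^(1/3)*(81*sqrt(60249) + 19883)^(1/3))/54) - 16*z^3/135 + 128*z/405


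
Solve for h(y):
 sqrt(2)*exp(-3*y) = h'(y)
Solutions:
 h(y) = C1 - sqrt(2)*exp(-3*y)/3


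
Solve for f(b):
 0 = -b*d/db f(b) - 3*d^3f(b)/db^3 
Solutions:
 f(b) = C1 + Integral(C2*airyai(-3^(2/3)*b/3) + C3*airybi(-3^(2/3)*b/3), b)


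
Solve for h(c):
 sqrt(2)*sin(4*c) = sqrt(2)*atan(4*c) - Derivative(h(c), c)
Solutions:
 h(c) = C1 + sqrt(2)*(c*atan(4*c) - log(16*c^2 + 1)/8) + sqrt(2)*cos(4*c)/4


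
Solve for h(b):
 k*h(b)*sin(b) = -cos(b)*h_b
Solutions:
 h(b) = C1*exp(k*log(cos(b)))


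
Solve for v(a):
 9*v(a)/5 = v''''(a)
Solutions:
 v(a) = C1*exp(-sqrt(3)*5^(3/4)*a/5) + C2*exp(sqrt(3)*5^(3/4)*a/5) + C3*sin(sqrt(3)*5^(3/4)*a/5) + C4*cos(sqrt(3)*5^(3/4)*a/5)


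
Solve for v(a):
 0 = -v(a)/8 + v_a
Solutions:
 v(a) = C1*exp(a/8)


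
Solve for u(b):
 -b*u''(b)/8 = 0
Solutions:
 u(b) = C1 + C2*b


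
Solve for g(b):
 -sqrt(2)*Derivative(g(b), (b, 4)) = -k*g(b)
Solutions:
 g(b) = C1*exp(-2^(7/8)*b*k^(1/4)/2) + C2*exp(2^(7/8)*b*k^(1/4)/2) + C3*exp(-2^(7/8)*I*b*k^(1/4)/2) + C4*exp(2^(7/8)*I*b*k^(1/4)/2)


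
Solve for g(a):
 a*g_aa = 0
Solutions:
 g(a) = C1 + C2*a


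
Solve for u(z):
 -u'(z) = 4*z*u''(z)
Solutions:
 u(z) = C1 + C2*z^(3/4)


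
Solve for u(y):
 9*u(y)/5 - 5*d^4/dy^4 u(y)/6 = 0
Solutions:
 u(y) = C1*exp(-sqrt(5)*54^(1/4)*y/5) + C2*exp(sqrt(5)*54^(1/4)*y/5) + C3*sin(sqrt(5)*54^(1/4)*y/5) + C4*cos(sqrt(5)*54^(1/4)*y/5)


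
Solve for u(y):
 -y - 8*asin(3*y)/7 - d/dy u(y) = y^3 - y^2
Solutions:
 u(y) = C1 - y^4/4 + y^3/3 - y^2/2 - 8*y*asin(3*y)/7 - 8*sqrt(1 - 9*y^2)/21


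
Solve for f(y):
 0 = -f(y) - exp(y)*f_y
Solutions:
 f(y) = C1*exp(exp(-y))


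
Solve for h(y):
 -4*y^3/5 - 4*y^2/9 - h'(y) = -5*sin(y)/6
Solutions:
 h(y) = C1 - y^4/5 - 4*y^3/27 - 5*cos(y)/6


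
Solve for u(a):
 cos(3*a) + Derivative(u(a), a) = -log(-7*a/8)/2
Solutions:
 u(a) = C1 - a*log(-a)/2 - a*log(7) + a/2 + a*log(2) + a*log(14)/2 - sin(3*a)/3


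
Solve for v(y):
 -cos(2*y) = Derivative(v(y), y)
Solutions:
 v(y) = C1 - sin(2*y)/2


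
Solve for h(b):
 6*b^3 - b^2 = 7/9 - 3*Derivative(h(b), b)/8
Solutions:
 h(b) = C1 - 4*b^4 + 8*b^3/9 + 56*b/27


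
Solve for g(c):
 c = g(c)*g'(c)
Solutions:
 g(c) = -sqrt(C1 + c^2)
 g(c) = sqrt(C1 + c^2)


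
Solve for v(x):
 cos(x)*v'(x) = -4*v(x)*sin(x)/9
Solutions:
 v(x) = C1*cos(x)^(4/9)


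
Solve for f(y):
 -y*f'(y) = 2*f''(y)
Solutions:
 f(y) = C1 + C2*erf(y/2)


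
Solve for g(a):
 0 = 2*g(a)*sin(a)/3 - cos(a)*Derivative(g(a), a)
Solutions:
 g(a) = C1/cos(a)^(2/3)


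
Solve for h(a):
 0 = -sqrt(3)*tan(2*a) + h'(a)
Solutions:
 h(a) = C1 - sqrt(3)*log(cos(2*a))/2


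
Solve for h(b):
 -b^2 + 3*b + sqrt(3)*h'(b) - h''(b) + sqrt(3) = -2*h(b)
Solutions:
 h(b) = C1*exp(b*(-sqrt(11) + sqrt(3))/2) + C2*exp(b*(sqrt(3) + sqrt(11))/2) + b^2/2 - 3*b/2 - sqrt(3)*b/2 + sqrt(3)/4 + 5/4


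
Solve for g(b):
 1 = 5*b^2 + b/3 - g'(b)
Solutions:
 g(b) = C1 + 5*b^3/3 + b^2/6 - b


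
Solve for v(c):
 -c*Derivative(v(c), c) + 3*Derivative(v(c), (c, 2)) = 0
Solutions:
 v(c) = C1 + C2*erfi(sqrt(6)*c/6)


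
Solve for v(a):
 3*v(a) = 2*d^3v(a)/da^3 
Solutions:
 v(a) = C3*exp(2^(2/3)*3^(1/3)*a/2) + (C1*sin(2^(2/3)*3^(5/6)*a/4) + C2*cos(2^(2/3)*3^(5/6)*a/4))*exp(-2^(2/3)*3^(1/3)*a/4)


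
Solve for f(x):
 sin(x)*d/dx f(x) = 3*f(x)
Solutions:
 f(x) = C1*(cos(x) - 1)^(3/2)/(cos(x) + 1)^(3/2)


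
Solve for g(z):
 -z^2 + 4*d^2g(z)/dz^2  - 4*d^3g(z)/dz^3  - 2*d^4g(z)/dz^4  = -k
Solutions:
 g(z) = C1 + C2*z + C3*exp(z*(-1 + sqrt(3))) + C4*exp(-z*(1 + sqrt(3))) + z^4/48 + z^3/12 + z^2*(3 - k)/8


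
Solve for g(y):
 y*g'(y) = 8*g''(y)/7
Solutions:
 g(y) = C1 + C2*erfi(sqrt(7)*y/4)


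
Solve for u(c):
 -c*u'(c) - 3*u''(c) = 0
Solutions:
 u(c) = C1 + C2*erf(sqrt(6)*c/6)


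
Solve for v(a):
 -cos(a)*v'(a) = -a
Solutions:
 v(a) = C1 + Integral(a/cos(a), a)


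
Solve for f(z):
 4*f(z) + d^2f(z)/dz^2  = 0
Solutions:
 f(z) = C1*sin(2*z) + C2*cos(2*z)


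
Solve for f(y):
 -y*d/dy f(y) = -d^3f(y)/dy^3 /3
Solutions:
 f(y) = C1 + Integral(C2*airyai(3^(1/3)*y) + C3*airybi(3^(1/3)*y), y)


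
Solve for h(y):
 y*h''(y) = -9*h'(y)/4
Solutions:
 h(y) = C1 + C2/y^(5/4)


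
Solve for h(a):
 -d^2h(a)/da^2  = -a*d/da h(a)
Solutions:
 h(a) = C1 + C2*erfi(sqrt(2)*a/2)


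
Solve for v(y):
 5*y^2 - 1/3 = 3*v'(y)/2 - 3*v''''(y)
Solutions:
 v(y) = C1 + C4*exp(2^(2/3)*y/2) + 10*y^3/9 - 2*y/9 + (C2*sin(2^(2/3)*sqrt(3)*y/4) + C3*cos(2^(2/3)*sqrt(3)*y/4))*exp(-2^(2/3)*y/4)


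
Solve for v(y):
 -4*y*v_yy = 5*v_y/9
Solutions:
 v(y) = C1 + C2*y^(31/36)


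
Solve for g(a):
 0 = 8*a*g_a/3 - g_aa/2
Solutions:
 g(a) = C1 + C2*erfi(2*sqrt(6)*a/3)


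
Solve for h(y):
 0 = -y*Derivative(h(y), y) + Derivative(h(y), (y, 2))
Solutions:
 h(y) = C1 + C2*erfi(sqrt(2)*y/2)


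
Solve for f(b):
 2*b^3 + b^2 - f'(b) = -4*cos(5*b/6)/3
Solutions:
 f(b) = C1 + b^4/2 + b^3/3 + 8*sin(5*b/6)/5


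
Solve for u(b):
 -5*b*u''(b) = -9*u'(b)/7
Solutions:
 u(b) = C1 + C2*b^(44/35)


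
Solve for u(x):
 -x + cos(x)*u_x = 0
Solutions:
 u(x) = C1 + Integral(x/cos(x), x)


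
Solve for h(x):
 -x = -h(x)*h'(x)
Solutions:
 h(x) = -sqrt(C1 + x^2)
 h(x) = sqrt(C1 + x^2)


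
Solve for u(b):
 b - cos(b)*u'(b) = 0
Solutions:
 u(b) = C1 + Integral(b/cos(b), b)


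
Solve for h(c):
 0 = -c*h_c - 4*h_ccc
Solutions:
 h(c) = C1 + Integral(C2*airyai(-2^(1/3)*c/2) + C3*airybi(-2^(1/3)*c/2), c)


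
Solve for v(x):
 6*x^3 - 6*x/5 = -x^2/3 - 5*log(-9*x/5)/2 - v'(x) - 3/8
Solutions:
 v(x) = C1 - 3*x^4/2 - x^3/9 + 3*x^2/5 - 5*x*log(-x)/2 + x*(-5*log(3) + 17/8 + 5*log(5)/2)


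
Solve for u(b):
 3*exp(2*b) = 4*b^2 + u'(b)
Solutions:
 u(b) = C1 - 4*b^3/3 + 3*exp(2*b)/2


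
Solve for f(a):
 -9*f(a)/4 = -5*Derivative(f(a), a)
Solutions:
 f(a) = C1*exp(9*a/20)


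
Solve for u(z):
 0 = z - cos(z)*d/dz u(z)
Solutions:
 u(z) = C1 + Integral(z/cos(z), z)


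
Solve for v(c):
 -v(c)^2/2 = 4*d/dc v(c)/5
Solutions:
 v(c) = 8/(C1 + 5*c)


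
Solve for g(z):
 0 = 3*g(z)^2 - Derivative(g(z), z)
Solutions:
 g(z) = -1/(C1 + 3*z)


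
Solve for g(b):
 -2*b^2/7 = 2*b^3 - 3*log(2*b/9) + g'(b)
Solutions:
 g(b) = C1 - b^4/2 - 2*b^3/21 + 3*b*log(b) + b*log(8/729) - 3*b


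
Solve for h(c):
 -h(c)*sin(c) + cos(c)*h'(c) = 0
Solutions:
 h(c) = C1/cos(c)


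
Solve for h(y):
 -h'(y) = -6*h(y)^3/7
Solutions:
 h(y) = -sqrt(14)*sqrt(-1/(C1 + 6*y))/2
 h(y) = sqrt(14)*sqrt(-1/(C1 + 6*y))/2


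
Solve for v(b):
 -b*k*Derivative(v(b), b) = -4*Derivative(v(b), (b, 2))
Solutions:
 v(b) = Piecewise((-sqrt(2)*sqrt(pi)*C1*erf(sqrt(2)*b*sqrt(-k)/4)/sqrt(-k) - C2, (k > 0) | (k < 0)), (-C1*b - C2, True))


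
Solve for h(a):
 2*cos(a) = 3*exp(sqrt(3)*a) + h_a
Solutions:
 h(a) = C1 - sqrt(3)*exp(sqrt(3)*a) + 2*sin(a)


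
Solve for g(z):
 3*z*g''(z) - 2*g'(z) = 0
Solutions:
 g(z) = C1 + C2*z^(5/3)


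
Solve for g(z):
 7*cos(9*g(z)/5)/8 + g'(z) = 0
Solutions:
 7*z/8 - 5*log(sin(9*g(z)/5) - 1)/18 + 5*log(sin(9*g(z)/5) + 1)/18 = C1


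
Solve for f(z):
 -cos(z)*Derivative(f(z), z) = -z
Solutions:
 f(z) = C1 + Integral(z/cos(z), z)


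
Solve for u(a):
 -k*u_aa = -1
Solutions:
 u(a) = C1 + C2*a + a^2/(2*k)


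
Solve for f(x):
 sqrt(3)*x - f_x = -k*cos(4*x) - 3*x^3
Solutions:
 f(x) = C1 + k*sin(4*x)/4 + 3*x^4/4 + sqrt(3)*x^2/2


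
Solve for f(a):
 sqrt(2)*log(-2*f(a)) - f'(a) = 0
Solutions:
 -sqrt(2)*Integral(1/(log(-_y) + log(2)), (_y, f(a)))/2 = C1 - a


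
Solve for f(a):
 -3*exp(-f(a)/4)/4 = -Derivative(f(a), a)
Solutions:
 f(a) = 4*log(C1 + 3*a/16)


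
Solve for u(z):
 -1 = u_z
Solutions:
 u(z) = C1 - z


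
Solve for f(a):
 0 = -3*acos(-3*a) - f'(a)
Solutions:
 f(a) = C1 - 3*a*acos(-3*a) - sqrt(1 - 9*a^2)


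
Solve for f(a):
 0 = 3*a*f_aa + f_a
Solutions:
 f(a) = C1 + C2*a^(2/3)


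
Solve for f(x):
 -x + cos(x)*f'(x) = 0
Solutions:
 f(x) = C1 + Integral(x/cos(x), x)


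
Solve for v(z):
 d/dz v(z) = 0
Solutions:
 v(z) = C1


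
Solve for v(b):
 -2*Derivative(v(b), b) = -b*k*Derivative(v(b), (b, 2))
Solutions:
 v(b) = C1 + b^(((re(k) + 2)*re(k) + im(k)^2)/(re(k)^2 + im(k)^2))*(C2*sin(2*log(b)*Abs(im(k))/(re(k)^2 + im(k)^2)) + C3*cos(2*log(b)*im(k)/(re(k)^2 + im(k)^2)))


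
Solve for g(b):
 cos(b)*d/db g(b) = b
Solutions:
 g(b) = C1 + Integral(b/cos(b), b)


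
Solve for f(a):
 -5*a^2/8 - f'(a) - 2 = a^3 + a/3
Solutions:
 f(a) = C1 - a^4/4 - 5*a^3/24 - a^2/6 - 2*a


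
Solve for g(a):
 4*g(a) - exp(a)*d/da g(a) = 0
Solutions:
 g(a) = C1*exp(-4*exp(-a))


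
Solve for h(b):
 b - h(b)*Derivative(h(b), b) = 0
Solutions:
 h(b) = -sqrt(C1 + b^2)
 h(b) = sqrt(C1 + b^2)


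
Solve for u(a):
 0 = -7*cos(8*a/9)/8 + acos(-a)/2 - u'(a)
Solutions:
 u(a) = C1 + a*acos(-a)/2 + sqrt(1 - a^2)/2 - 63*sin(8*a/9)/64


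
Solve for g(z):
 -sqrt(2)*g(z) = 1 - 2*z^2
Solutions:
 g(z) = sqrt(2)*(z^2 - 1/2)


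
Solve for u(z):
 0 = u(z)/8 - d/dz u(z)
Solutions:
 u(z) = C1*exp(z/8)


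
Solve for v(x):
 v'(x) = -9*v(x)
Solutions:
 v(x) = C1*exp(-9*x)


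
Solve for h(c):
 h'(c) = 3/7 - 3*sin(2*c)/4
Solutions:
 h(c) = C1 + 3*c/7 + 3*cos(2*c)/8


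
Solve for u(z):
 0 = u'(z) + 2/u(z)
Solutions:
 u(z) = -sqrt(C1 - 4*z)
 u(z) = sqrt(C1 - 4*z)


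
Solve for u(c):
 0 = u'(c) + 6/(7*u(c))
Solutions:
 u(c) = -sqrt(C1 - 84*c)/7
 u(c) = sqrt(C1 - 84*c)/7


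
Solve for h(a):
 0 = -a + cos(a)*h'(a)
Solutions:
 h(a) = C1 + Integral(a/cos(a), a)


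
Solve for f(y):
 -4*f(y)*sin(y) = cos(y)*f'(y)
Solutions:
 f(y) = C1*cos(y)^4


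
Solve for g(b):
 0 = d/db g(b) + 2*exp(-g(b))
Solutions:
 g(b) = log(C1 - 2*b)


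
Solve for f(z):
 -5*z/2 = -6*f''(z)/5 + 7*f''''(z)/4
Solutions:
 f(z) = C1 + C2*z + C3*exp(-2*sqrt(210)*z/35) + C4*exp(2*sqrt(210)*z/35) + 25*z^3/72


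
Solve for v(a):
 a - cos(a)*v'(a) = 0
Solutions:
 v(a) = C1 + Integral(a/cos(a), a)


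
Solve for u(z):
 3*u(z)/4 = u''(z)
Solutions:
 u(z) = C1*exp(-sqrt(3)*z/2) + C2*exp(sqrt(3)*z/2)


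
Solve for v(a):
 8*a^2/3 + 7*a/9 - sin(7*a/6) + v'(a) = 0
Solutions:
 v(a) = C1 - 8*a^3/9 - 7*a^2/18 - 6*cos(7*a/6)/7


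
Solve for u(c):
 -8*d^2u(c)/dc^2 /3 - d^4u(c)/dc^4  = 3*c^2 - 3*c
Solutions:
 u(c) = C1 + C2*c + C3*sin(2*sqrt(6)*c/3) + C4*cos(2*sqrt(6)*c/3) - 3*c^4/32 + 3*c^3/16 + 27*c^2/64


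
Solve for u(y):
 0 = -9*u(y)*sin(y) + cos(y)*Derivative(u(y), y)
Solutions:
 u(y) = C1/cos(y)^9


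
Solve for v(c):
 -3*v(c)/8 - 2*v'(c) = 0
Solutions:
 v(c) = C1*exp(-3*c/16)


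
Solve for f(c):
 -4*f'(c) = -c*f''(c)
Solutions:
 f(c) = C1 + C2*c^5


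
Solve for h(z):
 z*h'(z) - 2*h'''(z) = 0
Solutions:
 h(z) = C1 + Integral(C2*airyai(2^(2/3)*z/2) + C3*airybi(2^(2/3)*z/2), z)


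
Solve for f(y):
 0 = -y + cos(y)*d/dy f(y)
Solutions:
 f(y) = C1 + Integral(y/cos(y), y)


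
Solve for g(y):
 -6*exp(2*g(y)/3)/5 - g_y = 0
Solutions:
 g(y) = 3*log(-sqrt(-1/(C1 - 6*y))) - 3*log(2) + 3*log(30)/2
 g(y) = 3*log(-1/(C1 - 6*y))/2 - 3*log(2) + 3*log(30)/2


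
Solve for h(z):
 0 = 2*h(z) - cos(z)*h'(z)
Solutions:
 h(z) = C1*(sin(z) + 1)/(sin(z) - 1)


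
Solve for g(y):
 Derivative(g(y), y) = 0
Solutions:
 g(y) = C1


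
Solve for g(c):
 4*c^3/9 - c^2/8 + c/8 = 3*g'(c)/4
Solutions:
 g(c) = C1 + 4*c^4/27 - c^3/18 + c^2/12


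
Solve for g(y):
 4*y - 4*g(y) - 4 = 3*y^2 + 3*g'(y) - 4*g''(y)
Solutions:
 g(y) = C1*exp(y*(3 - sqrt(73))/8) + C2*exp(y*(3 + sqrt(73))/8) - 3*y^2/4 + 17*y/8 - 131/32


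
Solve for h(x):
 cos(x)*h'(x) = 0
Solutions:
 h(x) = C1


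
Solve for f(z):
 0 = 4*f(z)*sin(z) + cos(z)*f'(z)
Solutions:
 f(z) = C1*cos(z)^4


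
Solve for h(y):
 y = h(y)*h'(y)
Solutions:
 h(y) = -sqrt(C1 + y^2)
 h(y) = sqrt(C1 + y^2)


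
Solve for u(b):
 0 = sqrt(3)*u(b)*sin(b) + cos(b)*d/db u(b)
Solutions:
 u(b) = C1*cos(b)^(sqrt(3))


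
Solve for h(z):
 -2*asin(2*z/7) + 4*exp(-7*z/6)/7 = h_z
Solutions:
 h(z) = C1 - 2*z*asin(2*z/7) - sqrt(49 - 4*z^2) - 24*exp(-7*z/6)/49


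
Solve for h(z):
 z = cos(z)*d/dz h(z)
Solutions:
 h(z) = C1 + Integral(z/cos(z), z)


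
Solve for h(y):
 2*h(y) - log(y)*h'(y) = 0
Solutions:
 h(y) = C1*exp(2*li(y))


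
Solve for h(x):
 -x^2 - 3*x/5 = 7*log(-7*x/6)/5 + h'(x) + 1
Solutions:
 h(x) = C1 - x^3/3 - 3*x^2/10 - 7*x*log(-x)/5 + x*(-7*log(7) + 2 + 7*log(6))/5


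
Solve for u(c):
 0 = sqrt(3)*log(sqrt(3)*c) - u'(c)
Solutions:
 u(c) = C1 + sqrt(3)*c*log(c) - sqrt(3)*c + sqrt(3)*c*log(3)/2


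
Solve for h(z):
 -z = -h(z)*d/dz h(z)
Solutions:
 h(z) = -sqrt(C1 + z^2)
 h(z) = sqrt(C1 + z^2)


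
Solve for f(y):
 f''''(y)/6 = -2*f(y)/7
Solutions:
 f(y) = (C1*sin(3^(1/4)*7^(3/4)*y/7) + C2*cos(3^(1/4)*7^(3/4)*y/7))*exp(-3^(1/4)*7^(3/4)*y/7) + (C3*sin(3^(1/4)*7^(3/4)*y/7) + C4*cos(3^(1/4)*7^(3/4)*y/7))*exp(3^(1/4)*7^(3/4)*y/7)


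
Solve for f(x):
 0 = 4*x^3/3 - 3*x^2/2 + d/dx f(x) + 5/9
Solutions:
 f(x) = C1 - x^4/3 + x^3/2 - 5*x/9


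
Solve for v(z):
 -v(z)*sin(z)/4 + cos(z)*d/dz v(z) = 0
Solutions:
 v(z) = C1/cos(z)^(1/4)


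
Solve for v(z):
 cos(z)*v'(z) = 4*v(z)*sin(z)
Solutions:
 v(z) = C1/cos(z)^4


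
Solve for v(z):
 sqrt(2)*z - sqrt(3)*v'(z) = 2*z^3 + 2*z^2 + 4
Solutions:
 v(z) = C1 - sqrt(3)*z^4/6 - 2*sqrt(3)*z^3/9 + sqrt(6)*z^2/6 - 4*sqrt(3)*z/3


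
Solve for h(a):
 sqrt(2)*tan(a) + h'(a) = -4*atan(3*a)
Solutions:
 h(a) = C1 - 4*a*atan(3*a) + 2*log(9*a^2 + 1)/3 + sqrt(2)*log(cos(a))


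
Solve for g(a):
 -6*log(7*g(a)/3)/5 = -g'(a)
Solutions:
 5*Integral(1/(-log(_y) - log(7) + log(3)), (_y, g(a)))/6 = C1 - a


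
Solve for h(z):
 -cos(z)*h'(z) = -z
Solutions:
 h(z) = C1 + Integral(z/cos(z), z)


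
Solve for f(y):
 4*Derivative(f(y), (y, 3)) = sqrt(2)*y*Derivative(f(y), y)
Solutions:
 f(y) = C1 + Integral(C2*airyai(sqrt(2)*y/2) + C3*airybi(sqrt(2)*y/2), y)


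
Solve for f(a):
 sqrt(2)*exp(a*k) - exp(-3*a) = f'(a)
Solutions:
 f(a) = C1 + exp(-3*a)/3 + sqrt(2)*exp(a*k)/k


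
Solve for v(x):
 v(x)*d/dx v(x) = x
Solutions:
 v(x) = -sqrt(C1 + x^2)
 v(x) = sqrt(C1 + x^2)


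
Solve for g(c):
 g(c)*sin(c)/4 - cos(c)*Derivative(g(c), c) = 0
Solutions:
 g(c) = C1/cos(c)^(1/4)


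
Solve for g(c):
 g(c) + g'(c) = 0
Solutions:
 g(c) = C1*exp(-c)


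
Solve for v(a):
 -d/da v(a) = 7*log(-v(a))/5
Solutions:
 -li(-v(a)) = C1 - 7*a/5


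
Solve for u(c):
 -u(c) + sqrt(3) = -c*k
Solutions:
 u(c) = c*k + sqrt(3)


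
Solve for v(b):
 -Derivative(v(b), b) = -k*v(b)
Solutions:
 v(b) = C1*exp(b*k)


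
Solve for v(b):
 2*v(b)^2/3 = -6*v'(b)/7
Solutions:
 v(b) = 9/(C1 + 7*b)


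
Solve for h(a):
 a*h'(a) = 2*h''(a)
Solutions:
 h(a) = C1 + C2*erfi(a/2)


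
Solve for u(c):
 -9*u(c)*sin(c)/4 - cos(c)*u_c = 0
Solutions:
 u(c) = C1*cos(c)^(9/4)


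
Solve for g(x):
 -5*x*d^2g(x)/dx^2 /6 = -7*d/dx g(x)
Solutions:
 g(x) = C1 + C2*x^(47/5)


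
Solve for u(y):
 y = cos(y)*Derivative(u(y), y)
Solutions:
 u(y) = C1 + Integral(y/cos(y), y)


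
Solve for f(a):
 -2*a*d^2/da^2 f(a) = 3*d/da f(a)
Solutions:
 f(a) = C1 + C2/sqrt(a)


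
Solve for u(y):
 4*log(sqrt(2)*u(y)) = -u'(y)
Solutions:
 Integral(1/(2*log(_y) + log(2)), (_y, u(y)))/2 = C1 - y


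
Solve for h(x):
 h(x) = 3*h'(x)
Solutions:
 h(x) = C1*exp(x/3)


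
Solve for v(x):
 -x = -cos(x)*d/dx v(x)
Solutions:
 v(x) = C1 + Integral(x/cos(x), x)


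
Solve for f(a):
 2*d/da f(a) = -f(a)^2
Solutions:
 f(a) = 2/(C1 + a)


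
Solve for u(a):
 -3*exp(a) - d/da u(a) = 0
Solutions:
 u(a) = C1 - 3*exp(a)


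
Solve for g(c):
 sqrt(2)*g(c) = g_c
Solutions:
 g(c) = C1*exp(sqrt(2)*c)


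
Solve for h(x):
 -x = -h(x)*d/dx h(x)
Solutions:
 h(x) = -sqrt(C1 + x^2)
 h(x) = sqrt(C1 + x^2)


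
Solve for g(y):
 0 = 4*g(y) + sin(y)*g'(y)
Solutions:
 g(y) = C1*(cos(y)^2 + 2*cos(y) + 1)/(cos(y)^2 - 2*cos(y) + 1)


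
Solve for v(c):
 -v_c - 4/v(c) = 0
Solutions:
 v(c) = -sqrt(C1 - 8*c)
 v(c) = sqrt(C1 - 8*c)


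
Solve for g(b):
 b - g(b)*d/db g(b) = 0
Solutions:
 g(b) = -sqrt(C1 + b^2)
 g(b) = sqrt(C1 + b^2)


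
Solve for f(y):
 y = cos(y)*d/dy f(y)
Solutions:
 f(y) = C1 + Integral(y/cos(y), y)


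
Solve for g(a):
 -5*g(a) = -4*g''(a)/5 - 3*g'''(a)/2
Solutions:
 g(a) = C1*exp(-a*(64/(225*sqrt(452553) + 151363)^(1/3) + 16 + (225*sqrt(452553) + 151363)^(1/3))/90)*sin(sqrt(3)*a*(-(225*sqrt(452553) + 151363)^(1/3) + 64/(225*sqrt(452553) + 151363)^(1/3))/90) + C2*exp(-a*(64/(225*sqrt(452553) + 151363)^(1/3) + 16 + (225*sqrt(452553) + 151363)^(1/3))/90)*cos(sqrt(3)*a*(-(225*sqrt(452553) + 151363)^(1/3) + 64/(225*sqrt(452553) + 151363)^(1/3))/90) + C3*exp(a*(-8 + 64/(225*sqrt(452553) + 151363)^(1/3) + (225*sqrt(452553) + 151363)^(1/3))/45)


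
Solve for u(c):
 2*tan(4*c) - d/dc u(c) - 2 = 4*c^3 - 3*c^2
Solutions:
 u(c) = C1 - c^4 + c^3 - 2*c - log(cos(4*c))/2


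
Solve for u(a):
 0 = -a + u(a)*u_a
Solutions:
 u(a) = -sqrt(C1 + a^2)
 u(a) = sqrt(C1 + a^2)


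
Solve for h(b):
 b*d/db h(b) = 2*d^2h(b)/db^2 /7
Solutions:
 h(b) = C1 + C2*erfi(sqrt(7)*b/2)


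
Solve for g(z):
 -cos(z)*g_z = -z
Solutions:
 g(z) = C1 + Integral(z/cos(z), z)


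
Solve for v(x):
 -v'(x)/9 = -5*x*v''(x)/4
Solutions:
 v(x) = C1 + C2*x^(49/45)


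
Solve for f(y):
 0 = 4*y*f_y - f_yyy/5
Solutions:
 f(y) = C1 + Integral(C2*airyai(20^(1/3)*y) + C3*airybi(20^(1/3)*y), y)


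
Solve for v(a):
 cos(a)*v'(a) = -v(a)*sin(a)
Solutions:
 v(a) = C1*cos(a)


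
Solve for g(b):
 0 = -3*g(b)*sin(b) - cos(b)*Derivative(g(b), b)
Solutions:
 g(b) = C1*cos(b)^3


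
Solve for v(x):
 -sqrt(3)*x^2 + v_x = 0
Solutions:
 v(x) = C1 + sqrt(3)*x^3/3


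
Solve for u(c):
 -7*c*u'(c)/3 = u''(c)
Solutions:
 u(c) = C1 + C2*erf(sqrt(42)*c/6)


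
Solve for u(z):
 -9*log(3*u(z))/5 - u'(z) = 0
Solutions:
 5*Integral(1/(log(_y) + log(3)), (_y, u(z)))/9 = C1 - z


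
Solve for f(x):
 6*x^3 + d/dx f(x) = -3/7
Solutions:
 f(x) = C1 - 3*x^4/2 - 3*x/7


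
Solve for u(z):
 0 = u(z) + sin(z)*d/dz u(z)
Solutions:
 u(z) = C1*sqrt(cos(z) + 1)/sqrt(cos(z) - 1)


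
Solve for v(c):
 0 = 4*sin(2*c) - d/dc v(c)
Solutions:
 v(c) = C1 - 2*cos(2*c)


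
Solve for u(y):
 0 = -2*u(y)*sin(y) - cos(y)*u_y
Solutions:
 u(y) = C1*cos(y)^2


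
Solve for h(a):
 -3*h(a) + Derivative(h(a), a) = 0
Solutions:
 h(a) = C1*exp(3*a)


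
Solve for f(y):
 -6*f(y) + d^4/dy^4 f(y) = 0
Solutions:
 f(y) = C1*exp(-6^(1/4)*y) + C2*exp(6^(1/4)*y) + C3*sin(6^(1/4)*y) + C4*cos(6^(1/4)*y)


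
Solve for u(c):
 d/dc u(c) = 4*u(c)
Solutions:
 u(c) = C1*exp(4*c)


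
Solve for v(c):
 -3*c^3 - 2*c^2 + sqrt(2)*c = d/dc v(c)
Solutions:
 v(c) = C1 - 3*c^4/4 - 2*c^3/3 + sqrt(2)*c^2/2


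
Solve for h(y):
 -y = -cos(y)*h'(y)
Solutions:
 h(y) = C1 + Integral(y/cos(y), y)


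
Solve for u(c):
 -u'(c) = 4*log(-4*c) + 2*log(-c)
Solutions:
 u(c) = C1 - 6*c*log(-c) + 2*c*(3 - 4*log(2))


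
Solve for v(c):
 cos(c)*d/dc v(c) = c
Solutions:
 v(c) = C1 + Integral(c/cos(c), c)


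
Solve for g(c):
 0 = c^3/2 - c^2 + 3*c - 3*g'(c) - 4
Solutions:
 g(c) = C1 + c^4/24 - c^3/9 + c^2/2 - 4*c/3


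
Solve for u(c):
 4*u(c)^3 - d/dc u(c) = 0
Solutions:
 u(c) = -sqrt(2)*sqrt(-1/(C1 + 4*c))/2
 u(c) = sqrt(2)*sqrt(-1/(C1 + 4*c))/2


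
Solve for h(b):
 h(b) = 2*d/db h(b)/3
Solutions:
 h(b) = C1*exp(3*b/2)


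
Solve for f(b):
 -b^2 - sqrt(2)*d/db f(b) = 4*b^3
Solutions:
 f(b) = C1 - sqrt(2)*b^4/2 - sqrt(2)*b^3/6


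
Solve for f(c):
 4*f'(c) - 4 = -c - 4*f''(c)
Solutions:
 f(c) = C1 + C2*exp(-c) - c^2/8 + 5*c/4


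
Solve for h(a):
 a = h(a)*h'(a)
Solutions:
 h(a) = -sqrt(C1 + a^2)
 h(a) = sqrt(C1 + a^2)


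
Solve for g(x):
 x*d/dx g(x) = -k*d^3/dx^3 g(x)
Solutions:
 g(x) = C1 + Integral(C2*airyai(x*(-1/k)^(1/3)) + C3*airybi(x*(-1/k)^(1/3)), x)


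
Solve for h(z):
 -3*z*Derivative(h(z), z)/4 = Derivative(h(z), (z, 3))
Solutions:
 h(z) = C1 + Integral(C2*airyai(-6^(1/3)*z/2) + C3*airybi(-6^(1/3)*z/2), z)


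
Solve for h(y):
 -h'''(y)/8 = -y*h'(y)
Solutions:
 h(y) = C1 + Integral(C2*airyai(2*y) + C3*airybi(2*y), y)


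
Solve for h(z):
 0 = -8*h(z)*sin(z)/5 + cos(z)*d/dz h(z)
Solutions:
 h(z) = C1/cos(z)^(8/5)


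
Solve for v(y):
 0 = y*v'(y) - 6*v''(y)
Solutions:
 v(y) = C1 + C2*erfi(sqrt(3)*y/6)


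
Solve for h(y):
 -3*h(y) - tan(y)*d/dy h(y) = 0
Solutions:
 h(y) = C1/sin(y)^3


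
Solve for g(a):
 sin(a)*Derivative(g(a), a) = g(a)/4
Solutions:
 g(a) = C1*(cos(a) - 1)^(1/8)/(cos(a) + 1)^(1/8)


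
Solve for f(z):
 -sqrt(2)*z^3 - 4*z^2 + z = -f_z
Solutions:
 f(z) = C1 + sqrt(2)*z^4/4 + 4*z^3/3 - z^2/2


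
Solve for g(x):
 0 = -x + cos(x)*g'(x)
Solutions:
 g(x) = C1 + Integral(x/cos(x), x)


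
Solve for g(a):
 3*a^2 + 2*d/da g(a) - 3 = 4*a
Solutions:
 g(a) = C1 - a^3/2 + a^2 + 3*a/2


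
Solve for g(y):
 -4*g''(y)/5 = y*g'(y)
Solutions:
 g(y) = C1 + C2*erf(sqrt(10)*y/4)


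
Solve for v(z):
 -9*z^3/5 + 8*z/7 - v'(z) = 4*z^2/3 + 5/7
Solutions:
 v(z) = C1 - 9*z^4/20 - 4*z^3/9 + 4*z^2/7 - 5*z/7


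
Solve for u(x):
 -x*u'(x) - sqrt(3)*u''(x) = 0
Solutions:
 u(x) = C1 + C2*erf(sqrt(2)*3^(3/4)*x/6)


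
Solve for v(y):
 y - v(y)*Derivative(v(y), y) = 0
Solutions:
 v(y) = -sqrt(C1 + y^2)
 v(y) = sqrt(C1 + y^2)


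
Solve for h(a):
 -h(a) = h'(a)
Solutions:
 h(a) = C1*exp(-a)


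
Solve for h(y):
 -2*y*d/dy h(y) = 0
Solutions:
 h(y) = C1


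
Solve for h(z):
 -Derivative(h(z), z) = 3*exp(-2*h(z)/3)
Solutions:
 h(z) = 3*log(-sqrt(C1 - 3*z)) - 3*log(3) + 3*log(6)/2
 h(z) = 3*log(C1 - 3*z)/2 - 3*log(3) + 3*log(6)/2


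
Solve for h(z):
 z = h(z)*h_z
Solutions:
 h(z) = -sqrt(C1 + z^2)
 h(z) = sqrt(C1 + z^2)


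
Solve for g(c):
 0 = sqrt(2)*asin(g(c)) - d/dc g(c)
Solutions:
 Integral(1/asin(_y), (_y, g(c))) = C1 + sqrt(2)*c


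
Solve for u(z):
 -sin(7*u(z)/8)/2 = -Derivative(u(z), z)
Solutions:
 -z/2 + 4*log(cos(7*u(z)/8) - 1)/7 - 4*log(cos(7*u(z)/8) + 1)/7 = C1


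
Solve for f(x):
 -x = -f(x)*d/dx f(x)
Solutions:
 f(x) = -sqrt(C1 + x^2)
 f(x) = sqrt(C1 + x^2)


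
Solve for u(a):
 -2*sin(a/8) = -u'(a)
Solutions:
 u(a) = C1 - 16*cos(a/8)


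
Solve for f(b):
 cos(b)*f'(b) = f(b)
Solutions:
 f(b) = C1*sqrt(sin(b) + 1)/sqrt(sin(b) - 1)


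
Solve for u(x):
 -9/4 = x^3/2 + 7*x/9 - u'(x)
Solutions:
 u(x) = C1 + x^4/8 + 7*x^2/18 + 9*x/4


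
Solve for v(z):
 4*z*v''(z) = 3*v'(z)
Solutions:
 v(z) = C1 + C2*z^(7/4)


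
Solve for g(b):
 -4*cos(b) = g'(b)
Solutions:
 g(b) = C1 - 4*sin(b)


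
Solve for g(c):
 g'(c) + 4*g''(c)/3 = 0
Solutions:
 g(c) = C1 + C2*exp(-3*c/4)


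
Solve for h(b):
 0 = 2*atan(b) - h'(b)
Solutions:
 h(b) = C1 + 2*b*atan(b) - log(b^2 + 1)


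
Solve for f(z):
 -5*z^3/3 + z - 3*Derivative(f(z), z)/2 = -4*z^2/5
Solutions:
 f(z) = C1 - 5*z^4/18 + 8*z^3/45 + z^2/3


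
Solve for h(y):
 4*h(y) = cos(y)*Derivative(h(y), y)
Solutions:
 h(y) = C1*(sin(y)^2 + 2*sin(y) + 1)/(sin(y)^2 - 2*sin(y) + 1)


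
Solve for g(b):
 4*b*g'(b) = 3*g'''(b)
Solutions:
 g(b) = C1 + Integral(C2*airyai(6^(2/3)*b/3) + C3*airybi(6^(2/3)*b/3), b)


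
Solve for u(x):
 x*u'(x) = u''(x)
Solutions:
 u(x) = C1 + C2*erfi(sqrt(2)*x/2)


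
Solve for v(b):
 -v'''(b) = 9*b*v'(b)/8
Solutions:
 v(b) = C1 + Integral(C2*airyai(-3^(2/3)*b/2) + C3*airybi(-3^(2/3)*b/2), b)


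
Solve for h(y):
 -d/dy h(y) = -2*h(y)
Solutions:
 h(y) = C1*exp(2*y)


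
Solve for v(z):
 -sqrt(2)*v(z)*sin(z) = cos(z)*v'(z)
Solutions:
 v(z) = C1*cos(z)^(sqrt(2))


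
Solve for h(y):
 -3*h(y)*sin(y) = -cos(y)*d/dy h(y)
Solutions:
 h(y) = C1/cos(y)^3


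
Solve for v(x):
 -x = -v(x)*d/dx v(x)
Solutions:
 v(x) = -sqrt(C1 + x^2)
 v(x) = sqrt(C1 + x^2)


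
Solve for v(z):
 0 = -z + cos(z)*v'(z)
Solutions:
 v(z) = C1 + Integral(z/cos(z), z)


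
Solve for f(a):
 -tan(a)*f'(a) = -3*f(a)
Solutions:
 f(a) = C1*sin(a)^3


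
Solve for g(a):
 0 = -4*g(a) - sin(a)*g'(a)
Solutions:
 g(a) = C1*(cos(a)^2 + 2*cos(a) + 1)/(cos(a)^2 - 2*cos(a) + 1)


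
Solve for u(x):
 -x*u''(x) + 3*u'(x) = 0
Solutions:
 u(x) = C1 + C2*x^4


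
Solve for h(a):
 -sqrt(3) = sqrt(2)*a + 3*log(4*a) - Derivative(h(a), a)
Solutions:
 h(a) = C1 + sqrt(2)*a^2/2 + 3*a*log(a) - 3*a + sqrt(3)*a + a*log(64)


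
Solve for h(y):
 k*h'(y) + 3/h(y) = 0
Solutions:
 h(y) = -sqrt(C1 - 6*y/k)
 h(y) = sqrt(C1 - 6*y/k)


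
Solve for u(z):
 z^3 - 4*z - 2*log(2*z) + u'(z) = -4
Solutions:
 u(z) = C1 - z^4/4 + 2*z^2 + 2*z*log(z) - 6*z + z*log(4)


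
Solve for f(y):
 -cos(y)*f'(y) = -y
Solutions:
 f(y) = C1 + Integral(y/cos(y), y)


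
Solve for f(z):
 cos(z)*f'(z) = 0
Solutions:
 f(z) = C1


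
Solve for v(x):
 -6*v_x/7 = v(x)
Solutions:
 v(x) = C1*exp(-7*x/6)


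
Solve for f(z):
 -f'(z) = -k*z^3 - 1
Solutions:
 f(z) = C1 + k*z^4/4 + z


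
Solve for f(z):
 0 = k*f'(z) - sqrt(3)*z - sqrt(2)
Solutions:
 f(z) = C1 + sqrt(3)*z^2/(2*k) + sqrt(2)*z/k


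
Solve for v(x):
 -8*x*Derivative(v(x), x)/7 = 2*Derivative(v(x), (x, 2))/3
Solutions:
 v(x) = C1 + C2*erf(sqrt(42)*x/7)


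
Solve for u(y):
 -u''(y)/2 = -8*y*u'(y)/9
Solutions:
 u(y) = C1 + C2*erfi(2*sqrt(2)*y/3)


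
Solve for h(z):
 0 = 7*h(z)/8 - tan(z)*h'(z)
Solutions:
 h(z) = C1*sin(z)^(7/8)


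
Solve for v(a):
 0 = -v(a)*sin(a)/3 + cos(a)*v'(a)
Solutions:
 v(a) = C1/cos(a)^(1/3)


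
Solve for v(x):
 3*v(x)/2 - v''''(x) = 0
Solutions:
 v(x) = C1*exp(-2^(3/4)*3^(1/4)*x/2) + C2*exp(2^(3/4)*3^(1/4)*x/2) + C3*sin(2^(3/4)*3^(1/4)*x/2) + C4*cos(2^(3/4)*3^(1/4)*x/2)


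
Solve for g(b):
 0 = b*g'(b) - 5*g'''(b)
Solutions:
 g(b) = C1 + Integral(C2*airyai(5^(2/3)*b/5) + C3*airybi(5^(2/3)*b/5), b)


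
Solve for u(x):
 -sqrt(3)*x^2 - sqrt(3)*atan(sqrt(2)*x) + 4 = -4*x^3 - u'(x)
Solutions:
 u(x) = C1 - x^4 + sqrt(3)*x^3/3 - 4*x + sqrt(3)*(x*atan(sqrt(2)*x) - sqrt(2)*log(2*x^2 + 1)/4)


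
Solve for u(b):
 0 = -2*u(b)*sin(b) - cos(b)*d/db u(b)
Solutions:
 u(b) = C1*cos(b)^2


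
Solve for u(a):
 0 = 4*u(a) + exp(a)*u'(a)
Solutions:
 u(a) = C1*exp(4*exp(-a))


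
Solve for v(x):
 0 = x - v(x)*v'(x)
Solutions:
 v(x) = -sqrt(C1 + x^2)
 v(x) = sqrt(C1 + x^2)


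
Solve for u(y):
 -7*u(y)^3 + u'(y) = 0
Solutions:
 u(y) = -sqrt(2)*sqrt(-1/(C1 + 7*y))/2
 u(y) = sqrt(2)*sqrt(-1/(C1 + 7*y))/2


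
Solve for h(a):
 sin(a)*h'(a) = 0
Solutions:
 h(a) = C1


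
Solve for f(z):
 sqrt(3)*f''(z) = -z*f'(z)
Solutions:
 f(z) = C1 + C2*erf(sqrt(2)*3^(3/4)*z/6)


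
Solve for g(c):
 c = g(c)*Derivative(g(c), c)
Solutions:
 g(c) = -sqrt(C1 + c^2)
 g(c) = sqrt(C1 + c^2)


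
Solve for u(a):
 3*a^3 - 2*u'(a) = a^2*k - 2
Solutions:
 u(a) = C1 + 3*a^4/8 - a^3*k/6 + a


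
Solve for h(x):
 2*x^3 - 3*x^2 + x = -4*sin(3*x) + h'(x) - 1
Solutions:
 h(x) = C1 + x^4/2 - x^3 + x^2/2 + x - 4*cos(3*x)/3


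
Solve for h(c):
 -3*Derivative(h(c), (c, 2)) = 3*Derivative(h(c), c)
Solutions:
 h(c) = C1 + C2*exp(-c)


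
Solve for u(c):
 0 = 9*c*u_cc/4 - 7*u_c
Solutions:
 u(c) = C1 + C2*c^(37/9)


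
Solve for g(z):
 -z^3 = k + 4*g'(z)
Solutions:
 g(z) = C1 - k*z/4 - z^4/16


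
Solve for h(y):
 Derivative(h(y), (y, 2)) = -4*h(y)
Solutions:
 h(y) = C1*sin(2*y) + C2*cos(2*y)


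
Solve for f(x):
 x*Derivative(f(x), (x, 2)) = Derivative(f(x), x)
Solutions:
 f(x) = C1 + C2*x^2


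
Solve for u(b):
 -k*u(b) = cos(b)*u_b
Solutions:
 u(b) = C1*exp(k*(log(sin(b) - 1) - log(sin(b) + 1))/2)


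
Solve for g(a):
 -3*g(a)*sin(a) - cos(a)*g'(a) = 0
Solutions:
 g(a) = C1*cos(a)^3


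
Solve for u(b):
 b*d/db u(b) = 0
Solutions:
 u(b) = C1


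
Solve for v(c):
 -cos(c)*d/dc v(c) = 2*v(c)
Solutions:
 v(c) = C1*(sin(c) - 1)/(sin(c) + 1)


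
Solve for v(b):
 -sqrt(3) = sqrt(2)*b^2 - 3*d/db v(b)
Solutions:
 v(b) = C1 + sqrt(2)*b^3/9 + sqrt(3)*b/3


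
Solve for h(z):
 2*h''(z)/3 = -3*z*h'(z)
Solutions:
 h(z) = C1 + C2*erf(3*z/2)


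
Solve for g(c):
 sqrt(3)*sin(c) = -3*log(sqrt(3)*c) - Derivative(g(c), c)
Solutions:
 g(c) = C1 - 3*c*log(c) - 3*c*log(3)/2 + 3*c + sqrt(3)*cos(c)


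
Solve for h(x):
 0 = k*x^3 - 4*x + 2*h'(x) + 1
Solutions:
 h(x) = C1 - k*x^4/8 + x^2 - x/2


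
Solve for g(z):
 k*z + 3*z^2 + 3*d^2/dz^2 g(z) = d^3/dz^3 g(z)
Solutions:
 g(z) = C1 + C2*z + C3*exp(3*z) - z^4/12 + z^3*(-k - 2)/18 + z^2*(-k - 2)/18


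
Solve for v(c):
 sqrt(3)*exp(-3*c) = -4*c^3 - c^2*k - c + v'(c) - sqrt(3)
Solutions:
 v(c) = C1 + c^4 + c^3*k/3 + c^2/2 + sqrt(3)*c - sqrt(3)*exp(-3*c)/3


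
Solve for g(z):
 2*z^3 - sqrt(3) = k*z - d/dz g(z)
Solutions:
 g(z) = C1 + k*z^2/2 - z^4/2 + sqrt(3)*z


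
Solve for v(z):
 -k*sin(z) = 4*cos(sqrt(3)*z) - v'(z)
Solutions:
 v(z) = C1 - k*cos(z) + 4*sqrt(3)*sin(sqrt(3)*z)/3


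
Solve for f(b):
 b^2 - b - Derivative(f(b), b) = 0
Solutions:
 f(b) = C1 + b^3/3 - b^2/2


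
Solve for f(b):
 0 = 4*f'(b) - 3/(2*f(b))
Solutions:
 f(b) = -sqrt(C1 + 3*b)/2
 f(b) = sqrt(C1 + 3*b)/2


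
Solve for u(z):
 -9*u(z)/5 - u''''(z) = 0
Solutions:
 u(z) = (C1*sin(5^(3/4)*sqrt(6)*z/10) + C2*cos(5^(3/4)*sqrt(6)*z/10))*exp(-5^(3/4)*sqrt(6)*z/10) + (C3*sin(5^(3/4)*sqrt(6)*z/10) + C4*cos(5^(3/4)*sqrt(6)*z/10))*exp(5^(3/4)*sqrt(6)*z/10)


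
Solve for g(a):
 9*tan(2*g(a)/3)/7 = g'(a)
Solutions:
 g(a) = -3*asin(C1*exp(6*a/7))/2 + 3*pi/2
 g(a) = 3*asin(C1*exp(6*a/7))/2


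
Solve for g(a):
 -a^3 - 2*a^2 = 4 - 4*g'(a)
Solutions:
 g(a) = C1 + a^4/16 + a^3/6 + a


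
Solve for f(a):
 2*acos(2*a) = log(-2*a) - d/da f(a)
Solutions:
 f(a) = C1 + a*log(-a) - 2*a*acos(2*a) - a + a*log(2) + sqrt(1 - 4*a^2)


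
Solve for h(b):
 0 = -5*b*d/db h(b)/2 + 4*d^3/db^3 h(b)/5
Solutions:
 h(b) = C1 + Integral(C2*airyai(5^(2/3)*b/2) + C3*airybi(5^(2/3)*b/2), b)


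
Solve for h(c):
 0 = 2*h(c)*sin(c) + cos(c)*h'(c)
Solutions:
 h(c) = C1*cos(c)^2


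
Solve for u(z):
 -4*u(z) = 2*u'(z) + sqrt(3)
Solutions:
 u(z) = C1*exp(-2*z) - sqrt(3)/4


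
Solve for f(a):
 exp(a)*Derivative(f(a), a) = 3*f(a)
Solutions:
 f(a) = C1*exp(-3*exp(-a))


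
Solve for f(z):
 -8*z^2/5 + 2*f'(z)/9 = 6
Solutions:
 f(z) = C1 + 12*z^3/5 + 27*z


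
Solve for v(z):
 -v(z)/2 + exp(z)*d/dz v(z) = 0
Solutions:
 v(z) = C1*exp(-exp(-z)/2)


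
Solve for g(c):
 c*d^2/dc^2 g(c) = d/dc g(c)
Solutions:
 g(c) = C1 + C2*c^2


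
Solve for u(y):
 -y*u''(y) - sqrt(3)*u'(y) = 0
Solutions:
 u(y) = C1 + C2*y^(1 - sqrt(3))


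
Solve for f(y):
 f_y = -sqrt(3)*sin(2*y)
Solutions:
 f(y) = C1 + sqrt(3)*cos(2*y)/2


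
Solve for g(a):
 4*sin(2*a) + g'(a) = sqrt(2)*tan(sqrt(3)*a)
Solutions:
 g(a) = C1 - sqrt(6)*log(cos(sqrt(3)*a))/3 + 2*cos(2*a)


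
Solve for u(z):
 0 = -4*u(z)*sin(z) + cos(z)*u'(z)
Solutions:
 u(z) = C1/cos(z)^4


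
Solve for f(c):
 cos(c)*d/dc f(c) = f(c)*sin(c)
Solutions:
 f(c) = C1/cos(c)


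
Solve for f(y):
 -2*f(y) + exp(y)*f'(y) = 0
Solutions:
 f(y) = C1*exp(-2*exp(-y))


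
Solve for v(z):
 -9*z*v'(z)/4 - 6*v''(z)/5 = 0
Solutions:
 v(z) = C1 + C2*erf(sqrt(15)*z/4)


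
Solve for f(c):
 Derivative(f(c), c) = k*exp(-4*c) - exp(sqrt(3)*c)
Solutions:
 f(c) = C1 - k*exp(-4*c)/4 - sqrt(3)*exp(sqrt(3)*c)/3


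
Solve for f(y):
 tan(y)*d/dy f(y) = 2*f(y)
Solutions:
 f(y) = C1*sin(y)^2


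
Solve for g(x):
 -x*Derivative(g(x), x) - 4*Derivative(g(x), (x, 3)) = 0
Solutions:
 g(x) = C1 + Integral(C2*airyai(-2^(1/3)*x/2) + C3*airybi(-2^(1/3)*x/2), x)


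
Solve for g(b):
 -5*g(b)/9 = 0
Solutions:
 g(b) = 0


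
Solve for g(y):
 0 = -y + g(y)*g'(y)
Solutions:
 g(y) = -sqrt(C1 + y^2)
 g(y) = sqrt(C1 + y^2)


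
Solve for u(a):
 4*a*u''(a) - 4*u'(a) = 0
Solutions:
 u(a) = C1 + C2*a^2


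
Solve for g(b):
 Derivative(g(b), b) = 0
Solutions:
 g(b) = C1


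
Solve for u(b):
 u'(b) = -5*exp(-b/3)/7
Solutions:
 u(b) = C1 + 15*exp(-b/3)/7


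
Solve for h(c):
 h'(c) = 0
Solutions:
 h(c) = C1


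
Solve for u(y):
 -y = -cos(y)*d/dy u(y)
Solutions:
 u(y) = C1 + Integral(y/cos(y), y)


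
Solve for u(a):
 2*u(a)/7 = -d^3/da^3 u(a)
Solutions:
 u(a) = C3*exp(-2^(1/3)*7^(2/3)*a/7) + (C1*sin(2^(1/3)*sqrt(3)*7^(2/3)*a/14) + C2*cos(2^(1/3)*sqrt(3)*7^(2/3)*a/14))*exp(2^(1/3)*7^(2/3)*a/14)


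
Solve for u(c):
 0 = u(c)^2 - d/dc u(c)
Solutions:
 u(c) = -1/(C1 + c)


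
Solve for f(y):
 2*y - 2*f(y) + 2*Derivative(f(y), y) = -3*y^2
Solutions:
 f(y) = C1*exp(y) + 3*y^2/2 + 4*y + 4


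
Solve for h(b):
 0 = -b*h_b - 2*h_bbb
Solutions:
 h(b) = C1 + Integral(C2*airyai(-2^(2/3)*b/2) + C3*airybi(-2^(2/3)*b/2), b)


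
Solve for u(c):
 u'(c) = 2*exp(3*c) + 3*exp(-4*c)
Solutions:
 u(c) = C1 + 2*exp(3*c)/3 - 3*exp(-4*c)/4


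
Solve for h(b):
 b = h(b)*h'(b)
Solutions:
 h(b) = -sqrt(C1 + b^2)
 h(b) = sqrt(C1 + b^2)


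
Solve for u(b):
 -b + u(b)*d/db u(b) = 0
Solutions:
 u(b) = -sqrt(C1 + b^2)
 u(b) = sqrt(C1 + b^2)


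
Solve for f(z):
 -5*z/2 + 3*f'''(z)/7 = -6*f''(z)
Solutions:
 f(z) = C1 + C2*z + C3*exp(-14*z) + 5*z^3/72 - 5*z^2/336


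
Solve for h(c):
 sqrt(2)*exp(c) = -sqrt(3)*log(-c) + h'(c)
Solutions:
 h(c) = C1 + sqrt(3)*c*log(-c) - sqrt(3)*c + sqrt(2)*exp(c)


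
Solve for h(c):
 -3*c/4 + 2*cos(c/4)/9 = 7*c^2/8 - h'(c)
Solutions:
 h(c) = C1 + 7*c^3/24 + 3*c^2/8 - 8*sin(c/4)/9


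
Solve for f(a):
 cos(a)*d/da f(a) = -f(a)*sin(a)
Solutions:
 f(a) = C1*cos(a)


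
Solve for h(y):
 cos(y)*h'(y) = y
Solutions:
 h(y) = C1 + Integral(y/cos(y), y)


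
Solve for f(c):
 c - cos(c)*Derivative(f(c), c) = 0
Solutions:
 f(c) = C1 + Integral(c/cos(c), c)


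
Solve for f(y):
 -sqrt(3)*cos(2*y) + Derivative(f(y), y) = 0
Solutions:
 f(y) = C1 + sqrt(3)*sin(2*y)/2


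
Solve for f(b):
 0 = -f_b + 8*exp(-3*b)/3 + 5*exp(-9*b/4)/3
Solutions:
 f(b) = C1 - 8*exp(-3*b)/9 - 20*exp(-9*b/4)/27


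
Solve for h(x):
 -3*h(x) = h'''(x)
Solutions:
 h(x) = C3*exp(-3^(1/3)*x) + (C1*sin(3^(5/6)*x/2) + C2*cos(3^(5/6)*x/2))*exp(3^(1/3)*x/2)


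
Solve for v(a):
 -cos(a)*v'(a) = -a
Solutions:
 v(a) = C1 + Integral(a/cos(a), a)


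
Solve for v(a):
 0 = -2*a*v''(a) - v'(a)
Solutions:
 v(a) = C1 + C2*sqrt(a)


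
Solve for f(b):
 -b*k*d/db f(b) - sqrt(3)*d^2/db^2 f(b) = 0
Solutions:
 f(b) = Piecewise((-sqrt(2)*3^(1/4)*sqrt(pi)*C1*erf(sqrt(2)*3^(3/4)*b*sqrt(k)/6)/(2*sqrt(k)) - C2, (k > 0) | (k < 0)), (-C1*b - C2, True))


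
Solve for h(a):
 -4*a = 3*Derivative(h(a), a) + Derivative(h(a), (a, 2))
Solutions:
 h(a) = C1 + C2*exp(-3*a) - 2*a^2/3 + 4*a/9


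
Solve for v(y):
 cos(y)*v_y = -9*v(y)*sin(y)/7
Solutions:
 v(y) = C1*cos(y)^(9/7)


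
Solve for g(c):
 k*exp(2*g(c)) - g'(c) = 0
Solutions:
 g(c) = log(-sqrt(-1/(C1 + c*k))) - log(2)/2
 g(c) = log(-1/(C1 + c*k))/2 - log(2)/2


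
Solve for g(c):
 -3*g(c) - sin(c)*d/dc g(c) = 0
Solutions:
 g(c) = C1*(cos(c) + 1)^(3/2)/(cos(c) - 1)^(3/2)


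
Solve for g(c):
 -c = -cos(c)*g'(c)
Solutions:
 g(c) = C1 + Integral(c/cos(c), c)


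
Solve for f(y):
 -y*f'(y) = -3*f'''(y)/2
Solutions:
 f(y) = C1 + Integral(C2*airyai(2^(1/3)*3^(2/3)*y/3) + C3*airybi(2^(1/3)*3^(2/3)*y/3), y)


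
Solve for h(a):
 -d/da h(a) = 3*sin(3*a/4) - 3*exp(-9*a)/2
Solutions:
 h(a) = C1 + 4*cos(3*a/4) - exp(-9*a)/6
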